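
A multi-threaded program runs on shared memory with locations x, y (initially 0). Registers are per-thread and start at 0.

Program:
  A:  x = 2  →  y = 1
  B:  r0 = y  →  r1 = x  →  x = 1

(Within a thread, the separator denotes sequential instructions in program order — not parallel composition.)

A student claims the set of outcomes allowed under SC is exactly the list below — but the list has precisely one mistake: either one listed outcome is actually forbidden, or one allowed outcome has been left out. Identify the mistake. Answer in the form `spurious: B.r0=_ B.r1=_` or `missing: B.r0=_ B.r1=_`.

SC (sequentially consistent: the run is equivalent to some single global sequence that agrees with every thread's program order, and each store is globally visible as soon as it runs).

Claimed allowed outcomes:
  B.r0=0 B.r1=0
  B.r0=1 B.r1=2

missing: B.r0=0 B.r1=2

outcome vector order: (B.r0,B.r1)
under SC → 00, 02, 12
SC∖claimed = {02}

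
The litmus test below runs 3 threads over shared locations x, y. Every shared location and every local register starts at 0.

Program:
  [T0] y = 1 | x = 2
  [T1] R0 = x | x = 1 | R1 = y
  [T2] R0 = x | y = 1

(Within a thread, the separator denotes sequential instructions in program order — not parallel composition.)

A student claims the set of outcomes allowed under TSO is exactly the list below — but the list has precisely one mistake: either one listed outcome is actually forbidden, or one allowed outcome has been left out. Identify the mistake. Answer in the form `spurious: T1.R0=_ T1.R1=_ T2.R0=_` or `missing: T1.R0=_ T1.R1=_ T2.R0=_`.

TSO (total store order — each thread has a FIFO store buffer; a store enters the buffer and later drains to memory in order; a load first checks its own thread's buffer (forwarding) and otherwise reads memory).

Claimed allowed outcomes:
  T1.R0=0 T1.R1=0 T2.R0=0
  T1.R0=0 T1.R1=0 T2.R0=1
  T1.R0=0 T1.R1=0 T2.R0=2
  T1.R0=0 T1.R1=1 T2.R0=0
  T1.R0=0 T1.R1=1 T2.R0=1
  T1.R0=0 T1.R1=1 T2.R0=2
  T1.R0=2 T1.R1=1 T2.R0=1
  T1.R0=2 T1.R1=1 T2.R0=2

outcome vector order: (T1.R0,T1.R1,T2.R0)
TSO (9): 0/0/0 0/0/1 0/0/2 0/1/0 0/1/1 0/1/2 2/1/0 2/1/1 2/1/2
TSO∖claimed = {2/1/0}

missing: T1.R0=2 T1.R1=1 T2.R0=0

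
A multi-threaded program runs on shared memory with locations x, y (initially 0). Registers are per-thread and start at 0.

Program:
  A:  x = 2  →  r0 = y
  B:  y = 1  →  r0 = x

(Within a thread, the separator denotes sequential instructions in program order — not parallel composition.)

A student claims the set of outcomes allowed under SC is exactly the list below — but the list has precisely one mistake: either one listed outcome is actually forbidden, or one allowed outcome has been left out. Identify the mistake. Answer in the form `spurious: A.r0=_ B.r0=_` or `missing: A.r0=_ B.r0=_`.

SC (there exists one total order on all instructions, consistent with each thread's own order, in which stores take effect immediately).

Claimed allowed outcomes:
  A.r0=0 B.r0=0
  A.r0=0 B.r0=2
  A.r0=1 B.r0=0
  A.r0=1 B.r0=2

outcome vector order: (A.r0,B.r0)
under SC → <0 2>, <1 0>, <1 2>
claimed∖SC = {<0 0>}

spurious: A.r0=0 B.r0=0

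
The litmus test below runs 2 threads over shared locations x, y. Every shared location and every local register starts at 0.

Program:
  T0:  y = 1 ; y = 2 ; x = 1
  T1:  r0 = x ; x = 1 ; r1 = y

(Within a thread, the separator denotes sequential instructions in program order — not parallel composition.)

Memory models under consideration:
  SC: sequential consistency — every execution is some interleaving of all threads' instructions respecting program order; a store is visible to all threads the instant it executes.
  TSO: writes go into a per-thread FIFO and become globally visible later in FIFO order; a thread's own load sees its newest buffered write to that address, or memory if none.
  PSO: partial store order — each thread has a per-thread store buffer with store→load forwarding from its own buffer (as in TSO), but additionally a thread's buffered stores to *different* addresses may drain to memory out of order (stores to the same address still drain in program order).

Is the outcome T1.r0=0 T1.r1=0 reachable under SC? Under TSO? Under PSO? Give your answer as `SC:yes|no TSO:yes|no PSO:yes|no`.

outcome vector order: (T1.r0,T1.r1)
SC (4): (0,0); (0,1); (0,2); (1,2)
TSO (4): (0,0); (0,1); (0,2); (1,2)
PSO (6): (0,0); (0,1); (0,2); (1,0); (1,1); (1,2)
target (0,0) ∈ {SC,TSO,PSO}

SC:yes TSO:yes PSO:yes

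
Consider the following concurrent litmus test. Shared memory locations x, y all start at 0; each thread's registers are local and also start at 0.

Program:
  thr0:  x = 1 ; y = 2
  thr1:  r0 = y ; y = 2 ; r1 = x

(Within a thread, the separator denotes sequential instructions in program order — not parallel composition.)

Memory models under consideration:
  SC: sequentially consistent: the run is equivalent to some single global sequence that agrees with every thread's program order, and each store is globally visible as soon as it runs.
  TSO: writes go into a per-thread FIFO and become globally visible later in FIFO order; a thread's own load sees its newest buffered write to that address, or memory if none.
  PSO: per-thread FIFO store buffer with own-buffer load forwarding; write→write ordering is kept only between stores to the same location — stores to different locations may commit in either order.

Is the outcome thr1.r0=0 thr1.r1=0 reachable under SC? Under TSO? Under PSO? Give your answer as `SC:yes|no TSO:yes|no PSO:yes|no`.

outcome vector order: (thr1.r0,thr1.r1)
under SC → 00, 01, 21
under TSO → 00, 01, 21
under PSO → 00, 01, 20, 21
target 00 ∈ {SC,TSO,PSO}

SC:yes TSO:yes PSO:yes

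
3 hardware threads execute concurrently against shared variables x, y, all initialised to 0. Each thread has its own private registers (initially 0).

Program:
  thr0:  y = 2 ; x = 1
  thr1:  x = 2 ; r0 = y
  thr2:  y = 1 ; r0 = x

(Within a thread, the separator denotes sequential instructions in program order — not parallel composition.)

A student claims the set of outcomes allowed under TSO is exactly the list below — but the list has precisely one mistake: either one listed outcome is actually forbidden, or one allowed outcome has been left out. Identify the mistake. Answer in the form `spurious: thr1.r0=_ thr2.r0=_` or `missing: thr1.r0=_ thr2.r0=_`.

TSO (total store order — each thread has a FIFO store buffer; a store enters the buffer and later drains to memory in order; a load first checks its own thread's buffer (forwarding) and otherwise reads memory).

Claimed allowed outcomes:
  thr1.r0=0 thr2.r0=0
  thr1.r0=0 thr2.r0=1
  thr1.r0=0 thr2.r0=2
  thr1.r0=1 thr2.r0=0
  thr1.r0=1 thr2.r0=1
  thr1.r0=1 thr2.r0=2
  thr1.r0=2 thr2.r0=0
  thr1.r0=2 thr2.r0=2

missing: thr1.r0=2 thr2.r0=1

outcome vector order: (thr1.r0,thr2.r0)
TSO (9): (0,0), (0,1), (0,2), (1,0), (1,1), (1,2), (2,0), (2,1), (2,2)
TSO∖claimed = {(2,1)}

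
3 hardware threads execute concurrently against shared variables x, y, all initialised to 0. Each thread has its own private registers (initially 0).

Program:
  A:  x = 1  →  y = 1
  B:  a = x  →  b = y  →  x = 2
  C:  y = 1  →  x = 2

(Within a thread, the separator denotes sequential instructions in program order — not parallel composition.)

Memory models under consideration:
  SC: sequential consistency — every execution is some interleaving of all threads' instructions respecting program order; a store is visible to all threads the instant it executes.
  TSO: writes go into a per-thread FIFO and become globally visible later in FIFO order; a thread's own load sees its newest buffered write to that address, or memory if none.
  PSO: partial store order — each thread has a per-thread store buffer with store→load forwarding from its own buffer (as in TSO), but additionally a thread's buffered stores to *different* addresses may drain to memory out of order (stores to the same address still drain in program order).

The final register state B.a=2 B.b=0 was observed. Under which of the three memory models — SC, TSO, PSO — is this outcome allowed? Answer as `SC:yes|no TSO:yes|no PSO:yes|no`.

SC:no TSO:no PSO:yes

outcome vector order: (B.a,B.b)
SC: 5 outcomes — {(0,0), (0,1), (1,0), (1,1), (2,1)}
TSO: 5 outcomes — {(0,0), (0,1), (1,0), (1,1), (2,1)}
PSO: 6 outcomes — {(0,0), (0,1), (1,0), (1,1), (2,0), (2,1)}
target (2,0) ∈ {PSO}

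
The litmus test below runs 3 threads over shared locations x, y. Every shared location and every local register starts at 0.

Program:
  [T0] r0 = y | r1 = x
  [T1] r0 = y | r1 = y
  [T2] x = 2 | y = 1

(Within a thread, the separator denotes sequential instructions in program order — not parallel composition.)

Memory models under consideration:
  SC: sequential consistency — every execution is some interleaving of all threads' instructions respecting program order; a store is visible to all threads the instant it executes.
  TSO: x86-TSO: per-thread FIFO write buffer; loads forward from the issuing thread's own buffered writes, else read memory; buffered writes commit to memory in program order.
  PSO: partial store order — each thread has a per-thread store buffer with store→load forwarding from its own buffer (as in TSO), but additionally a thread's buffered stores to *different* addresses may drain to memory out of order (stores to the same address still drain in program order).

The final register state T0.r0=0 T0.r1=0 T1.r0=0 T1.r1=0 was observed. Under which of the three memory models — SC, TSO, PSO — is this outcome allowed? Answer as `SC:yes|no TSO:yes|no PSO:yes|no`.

SC:yes TSO:yes PSO:yes

outcome vector order: (T0.r0,T0.r1,T1.r0,T1.r1)
SC: 9 outcomes — {<0 0 0 0>; <0 0 0 1>; <0 0 1 1>; <0 2 0 0>; <0 2 0 1>; <0 2 1 1>; <1 2 0 0>; <1 2 0 1>; <1 2 1 1>}
TSO: 9 outcomes — {<0 0 0 0>; <0 0 0 1>; <0 0 1 1>; <0 2 0 0>; <0 2 0 1>; <0 2 1 1>; <1 2 0 0>; <1 2 0 1>; <1 2 1 1>}
PSO: 12 outcomes — {<0 0 0 0>; <0 0 0 1>; <0 0 1 1>; <0 2 0 0>; <0 2 0 1>; <0 2 1 1>; <1 0 0 0>; <1 0 0 1>; <1 0 1 1>; <1 2 0 0>; <1 2 0 1>; <1 2 1 1>}
target <0 0 0 0> ∈ {SC,TSO,PSO}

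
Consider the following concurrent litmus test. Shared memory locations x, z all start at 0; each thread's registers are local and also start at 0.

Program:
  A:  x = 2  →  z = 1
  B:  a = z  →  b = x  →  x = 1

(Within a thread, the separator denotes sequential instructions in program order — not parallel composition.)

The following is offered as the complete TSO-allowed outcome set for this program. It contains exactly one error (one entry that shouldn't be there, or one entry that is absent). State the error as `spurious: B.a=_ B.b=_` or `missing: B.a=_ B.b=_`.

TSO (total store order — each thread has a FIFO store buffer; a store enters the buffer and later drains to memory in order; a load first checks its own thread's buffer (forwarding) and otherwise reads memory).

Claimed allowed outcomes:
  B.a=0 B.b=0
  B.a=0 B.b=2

outcome vector order: (B.a,B.b)
TSO (3): 0/0, 0/2, 1/2
TSO∖claimed = {1/2}

missing: B.a=1 B.b=2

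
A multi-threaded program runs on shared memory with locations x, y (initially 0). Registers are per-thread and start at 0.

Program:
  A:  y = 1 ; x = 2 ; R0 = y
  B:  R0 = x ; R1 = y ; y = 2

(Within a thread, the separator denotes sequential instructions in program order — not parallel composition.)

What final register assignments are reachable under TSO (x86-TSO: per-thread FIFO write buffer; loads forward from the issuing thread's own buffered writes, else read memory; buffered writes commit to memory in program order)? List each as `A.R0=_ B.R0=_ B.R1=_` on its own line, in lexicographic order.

A.R0=1 B.R0=0 B.R1=0
A.R0=1 B.R0=0 B.R1=1
A.R0=1 B.R0=2 B.R1=1
A.R0=2 B.R0=0 B.R1=0
A.R0=2 B.R0=0 B.R1=1
A.R0=2 B.R0=2 B.R1=1

outcome vector order: (A.R0,B.R0,B.R1)
|TSO outcomes| = 6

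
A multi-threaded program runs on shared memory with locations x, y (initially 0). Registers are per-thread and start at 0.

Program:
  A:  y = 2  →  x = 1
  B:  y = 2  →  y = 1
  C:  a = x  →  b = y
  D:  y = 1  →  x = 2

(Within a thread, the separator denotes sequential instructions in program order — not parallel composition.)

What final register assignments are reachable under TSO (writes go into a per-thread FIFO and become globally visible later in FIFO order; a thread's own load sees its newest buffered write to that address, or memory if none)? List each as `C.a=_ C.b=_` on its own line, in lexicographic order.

C.a=0 C.b=0
C.a=0 C.b=1
C.a=0 C.b=2
C.a=1 C.b=1
C.a=1 C.b=2
C.a=2 C.b=1
C.a=2 C.b=2

outcome vector order: (C.a,C.b)
|TSO outcomes| = 7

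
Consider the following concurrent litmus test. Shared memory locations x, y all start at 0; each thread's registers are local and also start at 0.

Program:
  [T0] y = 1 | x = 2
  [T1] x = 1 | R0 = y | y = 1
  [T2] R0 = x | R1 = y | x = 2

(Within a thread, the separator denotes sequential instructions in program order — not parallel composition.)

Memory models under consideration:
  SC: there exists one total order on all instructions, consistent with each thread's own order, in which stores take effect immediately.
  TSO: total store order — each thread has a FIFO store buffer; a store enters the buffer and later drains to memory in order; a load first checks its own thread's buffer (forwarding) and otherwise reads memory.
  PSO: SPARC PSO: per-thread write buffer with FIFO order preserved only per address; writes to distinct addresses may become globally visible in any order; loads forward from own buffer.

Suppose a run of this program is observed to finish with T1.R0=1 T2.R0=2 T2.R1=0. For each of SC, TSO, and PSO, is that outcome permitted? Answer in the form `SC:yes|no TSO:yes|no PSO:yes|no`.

outcome vector order: (T1.R0,T2.R0,T2.R1)
SC: 10 outcomes — {000, 001, 010, 011, 021, 100, 101, 110, 111, 121}
TSO: 10 outcomes — {000, 001, 010, 011, 021, 100, 101, 110, 111, 121}
PSO: 12 outcomes — {000, 001, 010, 011, 020, 021, 100, 101, 110, 111, 120, 121}
target 120 ∈ {PSO}

SC:no TSO:no PSO:yes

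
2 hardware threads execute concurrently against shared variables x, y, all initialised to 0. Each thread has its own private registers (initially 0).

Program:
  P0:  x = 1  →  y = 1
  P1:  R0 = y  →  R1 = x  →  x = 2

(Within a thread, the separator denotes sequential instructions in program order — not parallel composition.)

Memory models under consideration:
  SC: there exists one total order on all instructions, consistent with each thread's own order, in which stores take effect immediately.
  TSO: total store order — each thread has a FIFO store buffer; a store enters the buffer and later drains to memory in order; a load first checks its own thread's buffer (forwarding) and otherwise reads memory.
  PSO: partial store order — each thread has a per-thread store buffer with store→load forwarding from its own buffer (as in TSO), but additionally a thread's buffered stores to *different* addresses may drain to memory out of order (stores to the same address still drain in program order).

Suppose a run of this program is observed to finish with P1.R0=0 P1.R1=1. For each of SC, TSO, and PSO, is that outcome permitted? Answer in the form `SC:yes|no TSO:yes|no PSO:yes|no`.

outcome vector order: (P1.R0,P1.R1)
[SC] allowed = {00; 01; 11}
[TSO] allowed = {00; 01; 11}
[PSO] allowed = {00; 01; 10; 11}
target 01 ∈ {SC,TSO,PSO}

SC:yes TSO:yes PSO:yes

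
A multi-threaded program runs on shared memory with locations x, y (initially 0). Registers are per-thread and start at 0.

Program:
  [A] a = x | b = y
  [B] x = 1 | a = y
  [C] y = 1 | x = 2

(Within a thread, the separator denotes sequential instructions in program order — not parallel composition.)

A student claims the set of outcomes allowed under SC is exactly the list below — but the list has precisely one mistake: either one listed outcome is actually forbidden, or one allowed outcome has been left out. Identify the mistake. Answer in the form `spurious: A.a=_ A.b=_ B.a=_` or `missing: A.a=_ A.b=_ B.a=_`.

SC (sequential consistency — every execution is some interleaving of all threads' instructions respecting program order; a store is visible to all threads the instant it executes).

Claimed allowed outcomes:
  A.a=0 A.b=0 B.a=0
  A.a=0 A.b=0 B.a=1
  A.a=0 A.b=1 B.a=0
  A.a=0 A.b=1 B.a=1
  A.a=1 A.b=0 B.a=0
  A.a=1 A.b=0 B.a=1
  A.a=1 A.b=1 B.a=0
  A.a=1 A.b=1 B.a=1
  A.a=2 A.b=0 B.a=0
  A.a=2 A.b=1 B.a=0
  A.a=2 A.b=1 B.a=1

outcome vector order: (A.a,A.b,B.a)
SC: 10 outcomes — {(0,0,0), (0,0,1), (0,1,0), (0,1,1), (1,0,0), (1,0,1), (1,1,0), (1,1,1), (2,1,0), (2,1,1)}
claimed∖SC = {(2,0,0)}

spurious: A.a=2 A.b=0 B.a=0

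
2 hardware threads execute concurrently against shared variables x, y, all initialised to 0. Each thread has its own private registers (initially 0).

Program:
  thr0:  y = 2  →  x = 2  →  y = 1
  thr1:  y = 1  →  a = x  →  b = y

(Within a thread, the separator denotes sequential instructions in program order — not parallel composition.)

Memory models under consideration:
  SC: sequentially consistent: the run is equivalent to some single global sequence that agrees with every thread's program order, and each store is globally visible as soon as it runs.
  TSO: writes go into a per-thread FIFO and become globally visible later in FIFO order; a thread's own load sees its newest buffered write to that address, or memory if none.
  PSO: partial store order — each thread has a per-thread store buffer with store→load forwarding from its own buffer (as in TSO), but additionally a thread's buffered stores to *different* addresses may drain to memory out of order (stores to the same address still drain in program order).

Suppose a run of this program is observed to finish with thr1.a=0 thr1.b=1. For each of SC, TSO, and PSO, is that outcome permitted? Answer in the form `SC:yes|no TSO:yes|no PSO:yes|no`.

SC:yes TSO:yes PSO:yes

outcome vector order: (thr1.a,thr1.b)
[SC] allowed = {01; 02; 21; 22}
[TSO] allowed = {01; 02; 21; 22}
[PSO] allowed = {01; 02; 21; 22}
target 01 ∈ {SC,TSO,PSO}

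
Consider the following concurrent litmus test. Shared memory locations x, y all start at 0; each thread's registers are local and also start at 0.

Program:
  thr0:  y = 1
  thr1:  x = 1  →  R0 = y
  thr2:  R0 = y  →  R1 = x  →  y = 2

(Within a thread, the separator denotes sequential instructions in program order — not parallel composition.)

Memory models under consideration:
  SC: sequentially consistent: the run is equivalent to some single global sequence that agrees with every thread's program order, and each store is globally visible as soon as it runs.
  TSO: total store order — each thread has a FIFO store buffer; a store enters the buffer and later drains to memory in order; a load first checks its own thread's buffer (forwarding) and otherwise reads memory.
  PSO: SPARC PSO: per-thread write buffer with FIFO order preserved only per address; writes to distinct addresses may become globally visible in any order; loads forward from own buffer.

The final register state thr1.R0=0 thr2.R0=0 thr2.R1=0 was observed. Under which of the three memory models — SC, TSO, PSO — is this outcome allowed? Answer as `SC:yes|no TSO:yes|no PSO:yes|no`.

outcome vector order: (thr1.R0,thr2.R0,thr2.R1)
SC (11): 0/0/0 0/0/1 0/1/1 1/0/0 1/0/1 1/1/0 1/1/1 2/0/0 2/0/1 2/1/0 2/1/1
TSO (12): 0/0/0 0/0/1 0/1/0 0/1/1 1/0/0 1/0/1 1/1/0 1/1/1 2/0/0 2/0/1 2/1/0 2/1/1
PSO (12): 0/0/0 0/0/1 0/1/0 0/1/1 1/0/0 1/0/1 1/1/0 1/1/1 2/0/0 2/0/1 2/1/0 2/1/1
target 0/0/0 ∈ {SC,TSO,PSO}

SC:yes TSO:yes PSO:yes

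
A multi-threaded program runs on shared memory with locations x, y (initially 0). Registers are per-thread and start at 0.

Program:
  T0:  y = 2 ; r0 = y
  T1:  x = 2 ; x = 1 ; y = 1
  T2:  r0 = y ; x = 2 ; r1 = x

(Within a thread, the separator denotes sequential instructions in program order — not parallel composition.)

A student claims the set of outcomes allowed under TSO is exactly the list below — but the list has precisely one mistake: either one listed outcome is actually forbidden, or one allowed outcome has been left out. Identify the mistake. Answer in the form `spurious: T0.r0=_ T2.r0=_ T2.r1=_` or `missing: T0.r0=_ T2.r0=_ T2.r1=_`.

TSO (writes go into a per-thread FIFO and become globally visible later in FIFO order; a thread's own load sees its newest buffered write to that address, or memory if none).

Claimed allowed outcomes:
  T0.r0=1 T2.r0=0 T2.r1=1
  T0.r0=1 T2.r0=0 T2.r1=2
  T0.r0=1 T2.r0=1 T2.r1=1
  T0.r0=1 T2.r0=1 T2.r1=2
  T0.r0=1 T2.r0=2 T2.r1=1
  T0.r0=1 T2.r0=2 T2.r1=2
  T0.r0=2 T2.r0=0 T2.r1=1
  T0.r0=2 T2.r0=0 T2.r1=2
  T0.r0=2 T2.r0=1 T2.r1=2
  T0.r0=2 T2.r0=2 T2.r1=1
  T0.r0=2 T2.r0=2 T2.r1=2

spurious: T0.r0=1 T2.r0=1 T2.r1=1

outcome vector order: (T0.r0,T2.r0,T2.r1)
TSO (10): (1,0,1); (1,0,2); (1,1,2); (1,2,1); (1,2,2); (2,0,1); (2,0,2); (2,1,2); (2,2,1); (2,2,2)
claimed∖TSO = {(1,1,1)}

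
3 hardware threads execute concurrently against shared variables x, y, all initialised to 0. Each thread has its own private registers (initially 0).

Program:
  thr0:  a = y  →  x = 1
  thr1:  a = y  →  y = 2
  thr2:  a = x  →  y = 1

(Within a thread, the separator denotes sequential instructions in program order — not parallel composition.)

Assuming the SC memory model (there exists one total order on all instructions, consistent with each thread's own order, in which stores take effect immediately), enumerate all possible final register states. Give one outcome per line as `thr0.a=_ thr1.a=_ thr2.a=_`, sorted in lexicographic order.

outcome vector order: (thr0.a,thr1.a,thr2.a)
|SC outcomes| = 9

thr0.a=0 thr1.a=0 thr2.a=0
thr0.a=0 thr1.a=0 thr2.a=1
thr0.a=0 thr1.a=1 thr2.a=0
thr0.a=0 thr1.a=1 thr2.a=1
thr0.a=1 thr1.a=0 thr2.a=0
thr0.a=1 thr1.a=1 thr2.a=0
thr0.a=2 thr1.a=0 thr2.a=0
thr0.a=2 thr1.a=0 thr2.a=1
thr0.a=2 thr1.a=1 thr2.a=0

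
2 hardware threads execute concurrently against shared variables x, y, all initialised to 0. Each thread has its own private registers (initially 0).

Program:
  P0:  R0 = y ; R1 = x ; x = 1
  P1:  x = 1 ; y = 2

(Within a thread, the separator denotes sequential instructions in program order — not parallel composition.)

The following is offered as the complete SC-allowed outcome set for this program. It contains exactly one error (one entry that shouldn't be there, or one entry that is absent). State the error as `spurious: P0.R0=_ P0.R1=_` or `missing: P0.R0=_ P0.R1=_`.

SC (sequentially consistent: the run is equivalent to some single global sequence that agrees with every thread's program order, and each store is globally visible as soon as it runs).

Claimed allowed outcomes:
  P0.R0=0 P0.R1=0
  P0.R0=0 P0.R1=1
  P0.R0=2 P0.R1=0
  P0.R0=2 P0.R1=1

outcome vector order: (P0.R0,P0.R1)
under SC → 0/0 0/1 2/1
claimed∖SC = {2/0}

spurious: P0.R0=2 P0.R1=0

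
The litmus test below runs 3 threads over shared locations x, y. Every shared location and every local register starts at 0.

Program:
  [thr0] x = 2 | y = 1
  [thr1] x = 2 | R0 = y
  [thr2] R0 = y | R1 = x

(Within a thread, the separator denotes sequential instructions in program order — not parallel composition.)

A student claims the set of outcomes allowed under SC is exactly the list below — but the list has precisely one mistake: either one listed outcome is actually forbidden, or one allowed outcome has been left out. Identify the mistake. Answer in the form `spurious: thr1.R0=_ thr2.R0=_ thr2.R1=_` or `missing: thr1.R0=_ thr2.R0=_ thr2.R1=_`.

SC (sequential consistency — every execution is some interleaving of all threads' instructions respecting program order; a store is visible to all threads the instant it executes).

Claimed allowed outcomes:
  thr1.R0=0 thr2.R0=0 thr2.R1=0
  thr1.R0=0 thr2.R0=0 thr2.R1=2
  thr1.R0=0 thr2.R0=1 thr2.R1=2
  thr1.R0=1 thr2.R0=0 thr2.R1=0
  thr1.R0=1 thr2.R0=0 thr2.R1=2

missing: thr1.R0=1 thr2.R0=1 thr2.R1=2

outcome vector order: (thr1.R0,thr2.R0,thr2.R1)
under SC → 000; 002; 012; 100; 102; 112
SC∖claimed = {112}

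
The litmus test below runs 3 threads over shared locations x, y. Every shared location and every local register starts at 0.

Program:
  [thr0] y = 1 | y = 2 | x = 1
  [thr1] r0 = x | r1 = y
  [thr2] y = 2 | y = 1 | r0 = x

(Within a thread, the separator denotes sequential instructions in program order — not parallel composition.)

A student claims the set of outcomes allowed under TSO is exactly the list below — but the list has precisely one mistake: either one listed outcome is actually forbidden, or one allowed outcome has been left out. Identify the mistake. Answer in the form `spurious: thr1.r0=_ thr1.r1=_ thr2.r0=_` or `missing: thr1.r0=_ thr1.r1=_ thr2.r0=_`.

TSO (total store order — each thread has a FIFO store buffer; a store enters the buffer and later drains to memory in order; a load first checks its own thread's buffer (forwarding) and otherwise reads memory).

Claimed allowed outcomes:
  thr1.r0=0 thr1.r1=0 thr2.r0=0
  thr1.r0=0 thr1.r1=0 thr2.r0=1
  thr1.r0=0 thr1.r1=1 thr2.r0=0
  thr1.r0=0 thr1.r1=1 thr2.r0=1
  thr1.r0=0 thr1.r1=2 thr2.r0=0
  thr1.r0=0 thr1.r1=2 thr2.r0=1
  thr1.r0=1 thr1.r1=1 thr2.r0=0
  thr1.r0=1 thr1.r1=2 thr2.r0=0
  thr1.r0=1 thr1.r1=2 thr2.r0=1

outcome vector order: (thr1.r0,thr1.r1,thr2.r0)
TSO: 10 outcomes — {<0 0 0>, <0 0 1>, <0 1 0>, <0 1 1>, <0 2 0>, <0 2 1>, <1 1 0>, <1 1 1>, <1 2 0>, <1 2 1>}
TSO∖claimed = {<1 1 1>}

missing: thr1.r0=1 thr1.r1=1 thr2.r0=1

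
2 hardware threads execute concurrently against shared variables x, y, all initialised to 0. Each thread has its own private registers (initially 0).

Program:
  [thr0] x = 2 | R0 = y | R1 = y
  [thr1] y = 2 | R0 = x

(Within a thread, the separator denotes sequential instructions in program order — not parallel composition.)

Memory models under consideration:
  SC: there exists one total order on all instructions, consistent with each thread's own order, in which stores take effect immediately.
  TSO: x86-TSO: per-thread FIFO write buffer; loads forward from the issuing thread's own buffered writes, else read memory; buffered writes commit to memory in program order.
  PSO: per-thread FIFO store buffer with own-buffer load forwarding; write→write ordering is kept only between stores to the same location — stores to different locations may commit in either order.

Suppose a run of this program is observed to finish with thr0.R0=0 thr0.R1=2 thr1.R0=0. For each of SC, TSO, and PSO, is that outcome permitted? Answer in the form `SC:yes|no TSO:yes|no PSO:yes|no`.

outcome vector order: (thr0.R0,thr0.R1,thr1.R0)
[SC] allowed = {0/0/2; 0/2/2; 2/2/0; 2/2/2}
[TSO] allowed = {0/0/0; 0/0/2; 0/2/0; 0/2/2; 2/2/0; 2/2/2}
[PSO] allowed = {0/0/0; 0/0/2; 0/2/0; 0/2/2; 2/2/0; 2/2/2}
target 0/2/0 ∈ {TSO,PSO}

SC:no TSO:yes PSO:yes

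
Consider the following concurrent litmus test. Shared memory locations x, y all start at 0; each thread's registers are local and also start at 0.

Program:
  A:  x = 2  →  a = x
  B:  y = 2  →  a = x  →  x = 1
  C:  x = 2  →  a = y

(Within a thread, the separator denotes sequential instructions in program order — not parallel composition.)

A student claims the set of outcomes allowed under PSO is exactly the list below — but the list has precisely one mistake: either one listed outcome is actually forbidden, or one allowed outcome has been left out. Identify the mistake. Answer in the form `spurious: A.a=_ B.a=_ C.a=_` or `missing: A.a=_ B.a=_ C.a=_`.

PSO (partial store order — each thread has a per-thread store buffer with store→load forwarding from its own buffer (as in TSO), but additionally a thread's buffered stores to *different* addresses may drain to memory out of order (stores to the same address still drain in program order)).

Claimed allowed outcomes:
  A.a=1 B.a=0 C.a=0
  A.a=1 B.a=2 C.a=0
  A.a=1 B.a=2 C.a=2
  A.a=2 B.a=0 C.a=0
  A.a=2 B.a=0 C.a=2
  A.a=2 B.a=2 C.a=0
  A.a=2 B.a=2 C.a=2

outcome vector order: (A.a,B.a,C.a)
under PSO → (1,0,0) (1,0,2) (1,2,0) (1,2,2) (2,0,0) (2,0,2) (2,2,0) (2,2,2)
PSO∖claimed = {(1,0,2)}

missing: A.a=1 B.a=0 C.a=2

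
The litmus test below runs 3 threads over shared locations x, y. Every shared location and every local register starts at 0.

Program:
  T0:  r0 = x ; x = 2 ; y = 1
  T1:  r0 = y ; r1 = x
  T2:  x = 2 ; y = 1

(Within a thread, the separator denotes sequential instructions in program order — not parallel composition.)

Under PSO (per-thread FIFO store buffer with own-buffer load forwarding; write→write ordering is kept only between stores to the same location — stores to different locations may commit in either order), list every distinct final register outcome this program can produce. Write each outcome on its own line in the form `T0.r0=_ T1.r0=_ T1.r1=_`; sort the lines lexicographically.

T0.r0=0 T1.r0=0 T1.r1=0
T0.r0=0 T1.r0=0 T1.r1=2
T0.r0=0 T1.r0=1 T1.r1=0
T0.r0=0 T1.r0=1 T1.r1=2
T0.r0=2 T1.r0=0 T1.r1=0
T0.r0=2 T1.r0=0 T1.r1=2
T0.r0=2 T1.r0=1 T1.r1=0
T0.r0=2 T1.r0=1 T1.r1=2

outcome vector order: (T0.r0,T1.r0,T1.r1)
|PSO outcomes| = 8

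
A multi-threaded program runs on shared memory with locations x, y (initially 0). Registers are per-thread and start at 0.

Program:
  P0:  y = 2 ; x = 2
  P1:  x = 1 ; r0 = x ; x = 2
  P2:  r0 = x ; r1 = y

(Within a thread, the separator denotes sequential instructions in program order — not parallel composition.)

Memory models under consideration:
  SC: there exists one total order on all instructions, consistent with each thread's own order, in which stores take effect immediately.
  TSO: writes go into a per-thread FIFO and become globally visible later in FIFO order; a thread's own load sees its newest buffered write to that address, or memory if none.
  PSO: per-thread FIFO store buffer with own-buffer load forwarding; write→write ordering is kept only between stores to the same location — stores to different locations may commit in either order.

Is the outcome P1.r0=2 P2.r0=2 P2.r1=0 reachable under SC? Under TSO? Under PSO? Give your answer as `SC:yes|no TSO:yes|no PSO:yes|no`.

SC:no TSO:no PSO:yes

outcome vector order: (P1.r0,P2.r0,P2.r1)
under SC → (1,0,0), (1,0,2), (1,1,0), (1,1,2), (1,2,0), (1,2,2), (2,0,0), (2,0,2), (2,1,0), (2,1,2), (2,2,2)
under TSO → (1,0,0), (1,0,2), (1,1,0), (1,1,2), (1,2,0), (1,2,2), (2,0,0), (2,0,2), (2,1,0), (2,1,2), (2,2,2)
under PSO → (1,0,0), (1,0,2), (1,1,0), (1,1,2), (1,2,0), (1,2,2), (2,0,0), (2,0,2), (2,1,0), (2,1,2), (2,2,0), (2,2,2)
target (2,2,0) ∈ {PSO}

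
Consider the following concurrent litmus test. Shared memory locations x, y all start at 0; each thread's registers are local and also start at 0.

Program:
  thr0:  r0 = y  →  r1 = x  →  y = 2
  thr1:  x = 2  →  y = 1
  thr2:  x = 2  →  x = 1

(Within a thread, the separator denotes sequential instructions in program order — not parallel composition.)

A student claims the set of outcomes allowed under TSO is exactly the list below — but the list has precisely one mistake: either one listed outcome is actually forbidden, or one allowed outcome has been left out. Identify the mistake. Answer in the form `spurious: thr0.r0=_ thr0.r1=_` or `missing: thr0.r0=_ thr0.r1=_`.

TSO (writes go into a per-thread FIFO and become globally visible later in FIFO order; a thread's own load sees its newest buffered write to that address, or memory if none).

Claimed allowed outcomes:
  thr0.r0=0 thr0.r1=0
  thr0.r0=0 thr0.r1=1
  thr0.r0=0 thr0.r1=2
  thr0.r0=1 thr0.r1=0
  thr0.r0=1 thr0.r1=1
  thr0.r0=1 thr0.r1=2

spurious: thr0.r0=1 thr0.r1=0

outcome vector order: (thr0.r0,thr0.r1)
TSO: 5 outcomes — {0/0; 0/1; 0/2; 1/1; 1/2}
claimed∖TSO = {1/0}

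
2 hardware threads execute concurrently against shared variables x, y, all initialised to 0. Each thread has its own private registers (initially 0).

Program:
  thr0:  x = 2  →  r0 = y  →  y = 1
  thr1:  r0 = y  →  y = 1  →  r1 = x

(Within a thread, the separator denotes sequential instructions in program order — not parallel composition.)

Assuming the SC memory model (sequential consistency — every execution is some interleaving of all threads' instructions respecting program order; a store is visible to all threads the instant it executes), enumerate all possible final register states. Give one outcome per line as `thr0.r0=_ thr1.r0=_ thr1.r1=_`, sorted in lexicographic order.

thr0.r0=0 thr1.r0=0 thr1.r1=2
thr0.r0=0 thr1.r0=1 thr1.r1=2
thr0.r0=1 thr1.r0=0 thr1.r1=0
thr0.r0=1 thr1.r0=0 thr1.r1=2

outcome vector order: (thr0.r0,thr1.r0,thr1.r1)
|SC outcomes| = 4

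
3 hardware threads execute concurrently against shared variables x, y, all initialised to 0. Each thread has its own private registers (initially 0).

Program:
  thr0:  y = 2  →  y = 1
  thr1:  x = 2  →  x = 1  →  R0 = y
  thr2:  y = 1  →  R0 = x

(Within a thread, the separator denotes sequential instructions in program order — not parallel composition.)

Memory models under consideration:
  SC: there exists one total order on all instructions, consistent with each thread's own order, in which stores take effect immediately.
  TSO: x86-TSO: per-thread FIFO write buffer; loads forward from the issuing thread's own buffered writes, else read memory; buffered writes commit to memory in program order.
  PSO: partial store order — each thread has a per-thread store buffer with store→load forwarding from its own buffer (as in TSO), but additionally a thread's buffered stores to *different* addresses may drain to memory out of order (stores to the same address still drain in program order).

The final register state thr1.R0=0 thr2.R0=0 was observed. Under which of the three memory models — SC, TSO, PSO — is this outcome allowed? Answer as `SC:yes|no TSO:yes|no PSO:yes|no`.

SC:no TSO:yes PSO:yes

outcome vector order: (thr1.R0,thr2.R0)
[SC] allowed = {01 10 11 12 20 21 22}
[TSO] allowed = {00 01 02 10 11 12 20 21 22}
[PSO] allowed = {00 01 02 10 11 12 20 21 22}
target 00 ∈ {TSO,PSO}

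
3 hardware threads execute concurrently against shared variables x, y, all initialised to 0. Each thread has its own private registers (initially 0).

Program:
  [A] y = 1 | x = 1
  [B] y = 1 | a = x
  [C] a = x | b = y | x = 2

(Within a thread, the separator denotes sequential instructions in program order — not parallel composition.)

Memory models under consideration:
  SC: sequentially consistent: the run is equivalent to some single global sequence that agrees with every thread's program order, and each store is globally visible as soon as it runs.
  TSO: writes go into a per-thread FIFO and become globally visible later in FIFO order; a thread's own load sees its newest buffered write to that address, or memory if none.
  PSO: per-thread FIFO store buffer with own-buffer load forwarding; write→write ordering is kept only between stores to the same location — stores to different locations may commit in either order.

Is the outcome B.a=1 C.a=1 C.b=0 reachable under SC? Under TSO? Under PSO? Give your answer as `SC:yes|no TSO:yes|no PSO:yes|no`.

outcome vector order: (B.a,C.a,C.b)
[SC] allowed = {0/0/0, 0/0/1, 0/1/1, 1/0/0, 1/0/1, 1/1/1, 2/0/0, 2/0/1, 2/1/1}
[TSO] allowed = {0/0/0, 0/0/1, 0/1/1, 1/0/0, 1/0/1, 1/1/1, 2/0/0, 2/0/1, 2/1/1}
[PSO] allowed = {0/0/0, 0/0/1, 0/1/0, 0/1/1, 1/0/0, 1/0/1, 1/1/0, 1/1/1, 2/0/0, 2/0/1, 2/1/0, 2/1/1}
target 1/1/0 ∈ {PSO}

SC:no TSO:no PSO:yes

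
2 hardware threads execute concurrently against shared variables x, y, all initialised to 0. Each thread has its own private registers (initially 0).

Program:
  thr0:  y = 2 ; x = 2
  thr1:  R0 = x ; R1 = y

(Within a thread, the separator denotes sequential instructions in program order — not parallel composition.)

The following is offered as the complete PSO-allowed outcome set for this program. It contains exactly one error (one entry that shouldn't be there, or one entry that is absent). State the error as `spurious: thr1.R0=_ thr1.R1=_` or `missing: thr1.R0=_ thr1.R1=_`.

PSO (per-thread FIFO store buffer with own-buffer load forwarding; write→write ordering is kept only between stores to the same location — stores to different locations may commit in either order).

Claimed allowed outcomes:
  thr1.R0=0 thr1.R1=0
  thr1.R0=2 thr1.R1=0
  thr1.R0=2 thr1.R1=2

outcome vector order: (thr1.R0,thr1.R1)
PSO: 4 outcomes — {<0 0>, <0 2>, <2 0>, <2 2>}
PSO∖claimed = {<0 2>}

missing: thr1.R0=0 thr1.R1=2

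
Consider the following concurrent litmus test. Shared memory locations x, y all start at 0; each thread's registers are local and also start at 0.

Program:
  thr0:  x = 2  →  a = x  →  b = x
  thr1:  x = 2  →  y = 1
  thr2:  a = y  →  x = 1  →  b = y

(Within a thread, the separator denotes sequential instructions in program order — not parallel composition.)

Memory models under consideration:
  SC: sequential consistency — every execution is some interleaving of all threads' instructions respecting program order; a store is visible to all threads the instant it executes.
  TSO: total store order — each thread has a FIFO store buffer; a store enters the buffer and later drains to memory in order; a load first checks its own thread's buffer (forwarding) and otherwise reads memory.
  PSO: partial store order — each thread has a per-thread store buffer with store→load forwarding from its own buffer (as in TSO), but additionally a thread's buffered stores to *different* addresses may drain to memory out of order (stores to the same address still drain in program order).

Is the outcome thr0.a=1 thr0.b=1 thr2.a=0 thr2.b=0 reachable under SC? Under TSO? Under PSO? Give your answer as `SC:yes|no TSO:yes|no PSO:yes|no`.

outcome vector order: (thr0.a,thr0.b,thr2.a,thr2.b)
under SC → 1100 1101 1111 1200 1201 2100 2101 2111 2200 2201 2211
under TSO → 1100 1101 1111 1200 1201 2100 2101 2111 2200 2201 2211
under PSO → 1100 1101 1111 1200 1201 1211 2100 2101 2111 2200 2201 2211
target 1100 ∈ {SC,TSO,PSO}

SC:yes TSO:yes PSO:yes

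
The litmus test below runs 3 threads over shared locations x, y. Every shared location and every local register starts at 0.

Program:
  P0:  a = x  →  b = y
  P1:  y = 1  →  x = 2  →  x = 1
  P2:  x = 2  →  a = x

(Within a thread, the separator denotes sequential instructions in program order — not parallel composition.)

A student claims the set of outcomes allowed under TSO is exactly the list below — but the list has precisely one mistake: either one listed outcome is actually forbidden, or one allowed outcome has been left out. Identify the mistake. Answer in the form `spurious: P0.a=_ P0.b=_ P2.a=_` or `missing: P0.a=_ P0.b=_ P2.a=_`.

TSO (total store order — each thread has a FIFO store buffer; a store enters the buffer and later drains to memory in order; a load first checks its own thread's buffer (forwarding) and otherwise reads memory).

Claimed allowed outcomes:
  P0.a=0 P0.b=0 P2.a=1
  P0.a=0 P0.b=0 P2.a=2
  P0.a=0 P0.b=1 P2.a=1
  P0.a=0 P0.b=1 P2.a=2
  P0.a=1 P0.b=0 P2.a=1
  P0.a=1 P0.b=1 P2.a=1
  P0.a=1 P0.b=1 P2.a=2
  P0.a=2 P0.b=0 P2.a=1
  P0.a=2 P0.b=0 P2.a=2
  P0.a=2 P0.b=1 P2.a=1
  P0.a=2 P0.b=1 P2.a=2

outcome vector order: (P0.a,P0.b,P2.a)
under TSO → 001 002 011 012 111 112 201 202 211 212
claimed∖TSO = {101}

spurious: P0.a=1 P0.b=0 P2.a=1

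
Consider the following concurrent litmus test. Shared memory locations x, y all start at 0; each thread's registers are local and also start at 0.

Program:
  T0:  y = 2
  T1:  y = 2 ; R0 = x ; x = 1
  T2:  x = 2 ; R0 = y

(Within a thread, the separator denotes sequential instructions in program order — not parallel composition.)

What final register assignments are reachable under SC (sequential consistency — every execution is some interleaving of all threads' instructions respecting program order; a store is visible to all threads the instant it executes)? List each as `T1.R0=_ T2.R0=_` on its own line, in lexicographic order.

outcome vector order: (T1.R0,T2.R0)
|SC outcomes| = 3

T1.R0=0 T2.R0=2
T1.R0=2 T2.R0=0
T1.R0=2 T2.R0=2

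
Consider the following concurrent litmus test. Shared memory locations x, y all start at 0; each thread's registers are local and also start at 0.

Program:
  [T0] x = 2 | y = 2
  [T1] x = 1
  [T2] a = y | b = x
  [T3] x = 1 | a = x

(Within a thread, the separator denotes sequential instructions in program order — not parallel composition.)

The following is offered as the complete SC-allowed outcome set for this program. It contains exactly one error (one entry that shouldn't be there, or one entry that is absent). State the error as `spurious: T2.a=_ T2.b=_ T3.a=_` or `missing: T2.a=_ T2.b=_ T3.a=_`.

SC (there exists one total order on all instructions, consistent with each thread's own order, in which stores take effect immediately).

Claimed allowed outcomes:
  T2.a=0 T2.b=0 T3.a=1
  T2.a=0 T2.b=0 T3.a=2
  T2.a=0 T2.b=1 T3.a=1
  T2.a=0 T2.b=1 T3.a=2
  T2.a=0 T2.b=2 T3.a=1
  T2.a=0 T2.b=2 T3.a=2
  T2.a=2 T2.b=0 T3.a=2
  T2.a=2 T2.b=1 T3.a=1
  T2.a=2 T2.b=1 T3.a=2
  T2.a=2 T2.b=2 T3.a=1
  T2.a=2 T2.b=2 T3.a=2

outcome vector order: (T2.a,T2.b,T3.a)
[SC] allowed = {<0 0 1> <0 0 2> <0 1 1> <0 1 2> <0 2 1> <0 2 2> <2 1 1> <2 1 2> <2 2 1> <2 2 2>}
claimed∖SC = {<2 0 2>}

spurious: T2.a=2 T2.b=0 T3.a=2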